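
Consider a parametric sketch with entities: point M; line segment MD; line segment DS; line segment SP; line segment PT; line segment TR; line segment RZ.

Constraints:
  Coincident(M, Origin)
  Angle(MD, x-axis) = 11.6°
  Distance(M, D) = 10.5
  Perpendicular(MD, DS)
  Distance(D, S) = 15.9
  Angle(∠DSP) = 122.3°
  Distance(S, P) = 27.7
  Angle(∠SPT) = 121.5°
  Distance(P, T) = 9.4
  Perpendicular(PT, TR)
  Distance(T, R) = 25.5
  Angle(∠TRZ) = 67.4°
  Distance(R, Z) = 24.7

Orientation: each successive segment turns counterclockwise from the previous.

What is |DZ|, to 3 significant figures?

22.7

M is at the origin; MD runs at 11.6° with length 10.5, so D = (10.3, 2.11). MD ⟂ DS, so DS runs at 102°; with |DS| = 15.9, S = (7.09, 17.7). ∠DSP = 122.3° gives SP at 159° from the x-axis; with |SP| = 27.7, P = (-18.8, 27.5). ∠SPT = 121.5° gives PT at -142° from the x-axis; with |PT| = 9.4, T = (-26.3, 21.7). PT is perpendicular to TR, so TR runs at -52.2°; with |TR| = 25.5, R = (-10.6, 1.57). ∠TRZ = 67.4° gives RZ at 60.4° from the x-axis; with |RZ| = 24.7, Z = (1.58, 23.0). Then |DZ| = |Z − D| = 22.7.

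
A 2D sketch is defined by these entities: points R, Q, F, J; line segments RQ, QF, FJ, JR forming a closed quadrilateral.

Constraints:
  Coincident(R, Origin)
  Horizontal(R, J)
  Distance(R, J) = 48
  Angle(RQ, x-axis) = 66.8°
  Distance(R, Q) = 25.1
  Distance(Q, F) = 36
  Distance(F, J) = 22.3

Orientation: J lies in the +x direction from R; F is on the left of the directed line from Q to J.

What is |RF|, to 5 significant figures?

50.966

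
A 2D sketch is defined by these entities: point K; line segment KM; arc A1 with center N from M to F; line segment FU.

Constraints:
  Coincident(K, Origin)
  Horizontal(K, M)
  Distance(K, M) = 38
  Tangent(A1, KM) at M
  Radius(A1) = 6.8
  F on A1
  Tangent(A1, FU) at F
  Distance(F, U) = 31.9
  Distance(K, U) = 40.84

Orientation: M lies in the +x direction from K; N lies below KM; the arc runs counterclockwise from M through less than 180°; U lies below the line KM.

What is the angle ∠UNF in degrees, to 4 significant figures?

77.97°

K is at the origin; K and M share the same y with |KM| = 38.0 and M on the +x side, so M = (38.00, 0.000). A1 meets KM tangentially, so NM is at right angles to KM, so N = M + (0, -6.8) = (38.00, -6.800). Since NF ⟂ FU (tangency), |NU| = √(6.8² + 31.9²) = 32.62 regardless of where F sits on A1. So U lies on both circle(K, 40.84) and circle(N, 32.62); the below-KM intersection is U = (21.32, -34.83). F is the foot of the tangent from U: F = (31.56, -4.618).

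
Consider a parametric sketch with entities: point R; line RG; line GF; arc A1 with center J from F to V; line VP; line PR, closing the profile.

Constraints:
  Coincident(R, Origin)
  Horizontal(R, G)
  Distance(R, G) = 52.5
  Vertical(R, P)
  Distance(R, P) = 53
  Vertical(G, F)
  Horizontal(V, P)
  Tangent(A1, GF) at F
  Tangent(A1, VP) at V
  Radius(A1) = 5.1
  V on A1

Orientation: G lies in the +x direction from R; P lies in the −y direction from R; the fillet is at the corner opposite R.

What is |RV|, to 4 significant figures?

71.10

R is at the origin; R and G share the same y with |RG| = 52.5 and G on the +x side, so G = (52.50, 0.000). R and P share the same x with |RP| = 53.0 and P on the −y side, so P = (0.000, -53.00). The virtual corner opposite R is at (52.50, -53.00). A1 meets GF tangentially, so JF is at right angles to GF and tangency of A1 to VP means the radius JV is perpendicular to VP, with radius 5.1, so the center J sits 5.1 in from both sides at J = (47.40, -47.90). That places the tangent points at F = (52.50, -47.90) on GF and V = (47.40, -53.00) on VP. Then |RV| = |V − R| = 71.10.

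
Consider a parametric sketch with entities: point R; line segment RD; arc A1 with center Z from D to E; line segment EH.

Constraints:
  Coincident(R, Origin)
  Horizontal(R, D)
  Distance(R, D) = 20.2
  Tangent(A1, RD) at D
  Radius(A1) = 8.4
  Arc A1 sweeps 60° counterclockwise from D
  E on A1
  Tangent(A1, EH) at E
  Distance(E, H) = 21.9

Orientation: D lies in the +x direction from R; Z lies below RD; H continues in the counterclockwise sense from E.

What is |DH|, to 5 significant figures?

29.475

On A1, D sits at bearing 90° from Z; a 60° counterclockwise sweep puts E at bearing 150°, so E = Z + 8.4·(cos 150°, sin 150°) = (12.925, -4.2000). A1 meets EH tangentially, so ZE is at right angles to EH, so EH runs along (−sin 150°, cos 150°); with |EH| = 21.9, H = (1.9754, -23.166). Then |DH| = |H − D| = 29.475.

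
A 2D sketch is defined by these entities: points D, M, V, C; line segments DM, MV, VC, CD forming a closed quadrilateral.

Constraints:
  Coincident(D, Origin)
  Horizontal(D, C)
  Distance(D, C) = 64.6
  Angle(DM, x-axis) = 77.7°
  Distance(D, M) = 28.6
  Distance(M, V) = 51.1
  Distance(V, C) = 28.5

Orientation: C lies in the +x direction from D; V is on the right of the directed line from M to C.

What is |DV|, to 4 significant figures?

40.23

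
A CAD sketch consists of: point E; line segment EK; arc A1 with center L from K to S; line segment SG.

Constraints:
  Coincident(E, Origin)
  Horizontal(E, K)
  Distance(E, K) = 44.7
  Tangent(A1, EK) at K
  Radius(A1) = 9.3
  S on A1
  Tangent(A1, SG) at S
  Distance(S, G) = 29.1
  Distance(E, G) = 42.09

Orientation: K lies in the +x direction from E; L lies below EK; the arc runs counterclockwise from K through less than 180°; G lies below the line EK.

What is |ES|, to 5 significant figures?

36.495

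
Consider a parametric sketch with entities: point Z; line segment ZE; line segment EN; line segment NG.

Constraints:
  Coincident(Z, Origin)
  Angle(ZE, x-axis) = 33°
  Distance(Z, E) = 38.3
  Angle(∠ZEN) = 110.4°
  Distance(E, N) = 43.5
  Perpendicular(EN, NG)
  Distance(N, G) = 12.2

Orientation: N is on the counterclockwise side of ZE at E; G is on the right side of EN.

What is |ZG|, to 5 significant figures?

74.467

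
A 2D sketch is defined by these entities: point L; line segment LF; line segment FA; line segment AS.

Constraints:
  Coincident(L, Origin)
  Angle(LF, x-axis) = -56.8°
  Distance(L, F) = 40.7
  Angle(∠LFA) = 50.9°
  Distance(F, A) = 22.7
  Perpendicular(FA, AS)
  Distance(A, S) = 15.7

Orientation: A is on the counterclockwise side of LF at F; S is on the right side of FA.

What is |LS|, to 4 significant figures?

47.38

L is at the origin; LF runs at -56.8° with length 40.7, so F = 40.7·(cos -56.8°, sin -56.8°) = (22.29, -34.06). ∠LFA = 50.9°, so FA runs at -56.8° + (180° − 50.9°) = 72.30° from the x-axis; with |FA| = 22.7, A = F + 22.7·(cos 72.30°, sin 72.30°) = (29.19, -12.43). The perpendicularity gives AS at right angles to FA; with |AS| = 15.7 on the right of FA, S = A + 15.7·(0.9527, -0.3040) = (44.14, -17.20). Then |LS| = |S − L| = 47.38.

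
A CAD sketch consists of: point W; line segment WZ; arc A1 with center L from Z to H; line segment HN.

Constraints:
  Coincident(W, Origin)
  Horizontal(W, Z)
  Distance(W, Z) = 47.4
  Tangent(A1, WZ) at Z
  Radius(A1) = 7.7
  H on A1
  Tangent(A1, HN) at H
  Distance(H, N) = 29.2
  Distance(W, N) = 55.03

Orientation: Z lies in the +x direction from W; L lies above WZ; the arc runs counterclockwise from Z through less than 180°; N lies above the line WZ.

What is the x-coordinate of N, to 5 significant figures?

40.619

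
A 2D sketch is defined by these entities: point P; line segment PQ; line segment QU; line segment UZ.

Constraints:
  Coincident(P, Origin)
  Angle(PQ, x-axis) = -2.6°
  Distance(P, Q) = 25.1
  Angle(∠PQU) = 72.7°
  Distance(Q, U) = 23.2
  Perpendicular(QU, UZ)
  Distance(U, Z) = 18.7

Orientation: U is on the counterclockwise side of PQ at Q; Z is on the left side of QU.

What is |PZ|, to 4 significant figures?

16.59

P is at the origin; PQ runs at -2.6° with length 25.1, so Q = 25.1·(cos -2.6°, sin -2.6°) = (25.07, -1.139). ∠PQU = 72.7°, so QU runs at -2.6° + (180° − 72.7°) = 104.7° from the x-axis; with |QU| = 23.2, U = Q + 23.2·(cos 104.7°, sin 104.7°) = (19.19, 21.30). QU ⟂ UZ; with |UZ| = 18.7 on the left of QU, Z = U + 18.7·(-0.9673, -0.2538) = (1.099, 16.56). Then |PZ| = |Z − P| = 16.59.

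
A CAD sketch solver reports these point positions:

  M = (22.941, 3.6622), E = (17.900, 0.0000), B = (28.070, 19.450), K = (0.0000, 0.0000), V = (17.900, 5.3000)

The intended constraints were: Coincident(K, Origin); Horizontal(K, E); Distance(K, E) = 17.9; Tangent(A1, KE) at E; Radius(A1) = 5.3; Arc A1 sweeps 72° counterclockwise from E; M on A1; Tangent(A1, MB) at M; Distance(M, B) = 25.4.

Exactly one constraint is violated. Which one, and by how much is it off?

Distance(M, B) = 25.4 — off by 8.80.

K = (0.00, 0.00) ✓; K.y = 0.00, E.y = 0.00 ✓; |KE| = 17.90 ✓; ∠(VE, EK) = 90.00° ✓; |VE| = 5.300 ✓; bearing(V→M) − bearing(V→E) = 72.00° ✓; |VM| = 5.300 ✓; ∠(VM, MB) = 90.00° ✓; |MB| = 16.60 ✗.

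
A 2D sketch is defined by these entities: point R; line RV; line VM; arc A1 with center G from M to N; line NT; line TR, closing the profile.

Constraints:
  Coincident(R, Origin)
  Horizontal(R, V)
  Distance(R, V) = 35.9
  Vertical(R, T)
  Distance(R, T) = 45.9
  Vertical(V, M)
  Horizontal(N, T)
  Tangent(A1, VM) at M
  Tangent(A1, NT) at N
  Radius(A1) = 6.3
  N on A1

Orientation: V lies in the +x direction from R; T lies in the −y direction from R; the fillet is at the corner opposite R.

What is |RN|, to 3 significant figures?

54.6

R is at the origin; RV is horizontal with |RV| = 35.9 and V on the +x side, so V = (35.9, 0.00). R and T share the same x with |RT| = 45.9 and T on the −y side, so T = (0.00, -45.9). The virtual corner opposite R is at (35.9, -45.9). A1 meets VM tangentially, so GM is at right angles to VM and the tangent condition forces GN to be normal to NT, with radius 6.3, so the center G sits 6.3 in from both sides at G = (29.6, -39.6). That places the tangent points at M = (35.9, -39.6) on VM and N = (29.6, -45.9) on NT. Then |RN| = |N − R| = 54.6.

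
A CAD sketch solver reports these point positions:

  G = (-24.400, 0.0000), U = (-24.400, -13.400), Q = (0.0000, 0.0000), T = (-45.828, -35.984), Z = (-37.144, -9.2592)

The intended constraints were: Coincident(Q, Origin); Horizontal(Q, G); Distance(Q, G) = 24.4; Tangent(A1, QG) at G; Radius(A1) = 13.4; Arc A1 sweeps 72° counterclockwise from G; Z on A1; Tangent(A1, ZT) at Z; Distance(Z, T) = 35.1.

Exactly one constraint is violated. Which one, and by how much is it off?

Distance(Z, T) = 35.1 — off by 7.00.

Q = (0.00, 0.00) ✓; Q.y = 0.00, G.y = 0.00 ✓; |QG| = 24.40 ✓; ∠(UG, GQ) = 90.00° ✓; |UG| = 13.40 ✓; bearing(U→Z) − bearing(U→G) = 72.00° ✓; |UZ| = 13.40 ✓; ∠(UZ, ZT) = 90.00° ✓; |ZT| = 28.10 ✗.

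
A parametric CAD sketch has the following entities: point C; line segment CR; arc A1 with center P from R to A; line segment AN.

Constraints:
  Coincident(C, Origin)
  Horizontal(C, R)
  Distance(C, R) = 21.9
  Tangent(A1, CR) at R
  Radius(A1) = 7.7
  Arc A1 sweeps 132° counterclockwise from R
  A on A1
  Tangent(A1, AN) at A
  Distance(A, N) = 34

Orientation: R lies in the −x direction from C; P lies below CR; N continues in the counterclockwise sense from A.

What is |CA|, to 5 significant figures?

30.466

Since A1 is tangent to CR there, PR ⟂ CR, so P = R + (0, -7.7) = (-21.900, -7.7000). On A1, R sits at bearing 90° from P; a 132° counterclockwise sweep puts A at bearing 222°, so A = P + 7.7·(cos 222°, sin 222°) = (-27.622, -12.852). Then |CA| = |A − C| = 30.466.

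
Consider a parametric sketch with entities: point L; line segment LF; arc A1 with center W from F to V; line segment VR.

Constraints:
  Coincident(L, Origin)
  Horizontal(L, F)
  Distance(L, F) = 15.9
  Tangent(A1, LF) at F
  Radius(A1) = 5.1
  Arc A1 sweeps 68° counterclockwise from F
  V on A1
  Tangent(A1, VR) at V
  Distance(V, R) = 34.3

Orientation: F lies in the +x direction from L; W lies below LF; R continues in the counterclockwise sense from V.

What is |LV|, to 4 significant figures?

11.62

Since A1 is tangent to LF there, WF ⟂ LF, so W = F + (0, -5.1) = (15.90, -5.100). On A1, F sits at bearing 90° from W; a 68° counterclockwise sweep puts V at bearing 158°, so V = W + 5.1·(cos 158°, sin 158°) = (11.17, -3.190). Then |LV| = |V − L| = 11.62.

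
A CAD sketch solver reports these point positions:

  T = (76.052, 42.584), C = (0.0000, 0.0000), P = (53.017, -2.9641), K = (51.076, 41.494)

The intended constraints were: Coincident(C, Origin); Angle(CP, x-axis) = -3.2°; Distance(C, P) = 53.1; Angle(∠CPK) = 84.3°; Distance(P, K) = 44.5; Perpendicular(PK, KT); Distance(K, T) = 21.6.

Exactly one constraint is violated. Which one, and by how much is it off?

Distance(K, T) = 21.6 — off by 3.40.

C = (0.00, 0.00) ✓; CP at -3.200° ✓; |CP| = 53.10 ✓; ∠CPK = 84.30° ✓; |PK| = 44.50 ✓; ∠(PK, KT) = 90.00° ✓; |KT| = 25.00 ✗.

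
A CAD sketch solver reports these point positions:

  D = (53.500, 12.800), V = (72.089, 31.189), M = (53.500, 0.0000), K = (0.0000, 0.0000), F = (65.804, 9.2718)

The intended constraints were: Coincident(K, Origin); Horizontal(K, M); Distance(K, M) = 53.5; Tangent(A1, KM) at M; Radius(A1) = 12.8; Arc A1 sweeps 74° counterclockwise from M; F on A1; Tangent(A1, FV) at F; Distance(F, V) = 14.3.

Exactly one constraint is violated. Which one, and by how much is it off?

Distance(F, V) = 14.3 — off by 8.50.

K = (0.00, 0.00) ✓; K.y = 0.00, M.y = 0.00 ✓; |KM| = 53.50 ✓; ∠(DM, MK) = 90.00° ✓; |DM| = 12.80 ✓; bearing(D→F) − bearing(D→M) = 74.00° ✓; |DF| = 12.80 ✓; ∠(DF, FV) = 90.00° ✓; |FV| = 22.80 ✗.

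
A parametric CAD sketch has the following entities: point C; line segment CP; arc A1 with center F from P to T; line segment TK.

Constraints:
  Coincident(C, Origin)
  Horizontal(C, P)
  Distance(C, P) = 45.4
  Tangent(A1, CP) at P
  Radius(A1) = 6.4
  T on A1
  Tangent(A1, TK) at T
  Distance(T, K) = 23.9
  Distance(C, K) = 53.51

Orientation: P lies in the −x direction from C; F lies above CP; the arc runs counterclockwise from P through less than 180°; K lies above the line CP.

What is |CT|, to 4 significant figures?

39.84

Checks: ∠(FP, PC) = 90.00° ✓; |FT| = 6.400 ✓; ∠(FT, TK) = 90.00° ✓; |TK| = 23.90 ✓; |CK| = 53.51 ✓.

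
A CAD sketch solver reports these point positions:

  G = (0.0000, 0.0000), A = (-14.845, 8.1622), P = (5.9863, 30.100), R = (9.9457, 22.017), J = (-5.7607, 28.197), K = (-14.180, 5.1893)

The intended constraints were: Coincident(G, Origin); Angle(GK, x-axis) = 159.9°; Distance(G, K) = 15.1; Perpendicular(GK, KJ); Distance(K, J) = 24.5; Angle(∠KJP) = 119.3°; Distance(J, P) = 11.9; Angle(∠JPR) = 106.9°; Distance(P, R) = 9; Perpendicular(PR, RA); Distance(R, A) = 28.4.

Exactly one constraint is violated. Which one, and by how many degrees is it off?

Perpendicular(PR, RA) — off by 3.10°.

G = (0.00, 0.00) ✓; GK at 159.9° ✓; |GK| = 15.10 ✓; ∠(GK, KJ) = 90.00° ✓; |KJ| = 24.50 ✓; ∠KJP = 119.3° ✓; |JP| = 11.90 ✓; ∠JPR = 106.9° ✓; |PR| = 9.001 ✓; ∠(PR, RA) = 86.90° ✗; |RA| = 28.40 ✓.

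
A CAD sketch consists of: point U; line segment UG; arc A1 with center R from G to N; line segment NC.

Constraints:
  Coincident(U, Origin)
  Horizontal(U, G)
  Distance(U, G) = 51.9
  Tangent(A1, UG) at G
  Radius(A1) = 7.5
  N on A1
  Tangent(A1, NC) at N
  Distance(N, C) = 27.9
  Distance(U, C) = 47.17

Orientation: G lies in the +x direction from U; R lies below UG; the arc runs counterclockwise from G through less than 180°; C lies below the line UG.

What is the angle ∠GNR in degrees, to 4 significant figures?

54.92°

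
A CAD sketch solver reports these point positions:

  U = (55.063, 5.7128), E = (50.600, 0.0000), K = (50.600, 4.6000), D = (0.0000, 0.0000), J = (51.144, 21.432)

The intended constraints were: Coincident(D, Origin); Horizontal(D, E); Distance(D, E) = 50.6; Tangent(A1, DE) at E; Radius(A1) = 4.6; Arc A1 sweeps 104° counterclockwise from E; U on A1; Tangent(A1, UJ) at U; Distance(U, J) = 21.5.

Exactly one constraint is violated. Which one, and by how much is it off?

Distance(U, J) = 21.5 — off by 5.30.

D = (0.00, 0.00) ✓; D.y = 0.00, E.y = 0.00 ✓; |DE| = 50.60 ✓; ∠(KE, ED) = 90.00° ✓; |KE| = 4.600 ✓; bearing(K→U) − bearing(K→E) = 104.0° ✓; |KU| = 4.600 ✓; ∠(KU, UJ) = 90.00° ✓; |UJ| = 16.20 ✗.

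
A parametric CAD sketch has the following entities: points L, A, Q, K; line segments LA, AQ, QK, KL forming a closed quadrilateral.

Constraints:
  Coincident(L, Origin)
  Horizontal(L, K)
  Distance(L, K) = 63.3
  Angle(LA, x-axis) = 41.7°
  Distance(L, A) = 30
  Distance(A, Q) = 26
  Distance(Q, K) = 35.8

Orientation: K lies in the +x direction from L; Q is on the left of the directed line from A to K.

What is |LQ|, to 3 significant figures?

55.5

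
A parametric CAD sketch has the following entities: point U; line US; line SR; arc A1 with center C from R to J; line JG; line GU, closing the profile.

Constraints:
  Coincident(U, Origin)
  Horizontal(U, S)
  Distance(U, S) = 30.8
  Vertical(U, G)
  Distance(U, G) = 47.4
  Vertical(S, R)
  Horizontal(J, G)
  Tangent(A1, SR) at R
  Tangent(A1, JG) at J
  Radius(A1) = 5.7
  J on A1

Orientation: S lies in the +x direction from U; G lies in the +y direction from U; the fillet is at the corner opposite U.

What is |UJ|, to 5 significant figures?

53.636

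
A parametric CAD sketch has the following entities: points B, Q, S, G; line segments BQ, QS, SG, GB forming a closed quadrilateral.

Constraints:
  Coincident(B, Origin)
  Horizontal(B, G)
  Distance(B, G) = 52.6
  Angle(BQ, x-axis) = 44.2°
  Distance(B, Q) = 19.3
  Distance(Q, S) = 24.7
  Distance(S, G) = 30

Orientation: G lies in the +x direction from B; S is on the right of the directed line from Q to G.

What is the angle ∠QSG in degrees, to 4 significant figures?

96.73°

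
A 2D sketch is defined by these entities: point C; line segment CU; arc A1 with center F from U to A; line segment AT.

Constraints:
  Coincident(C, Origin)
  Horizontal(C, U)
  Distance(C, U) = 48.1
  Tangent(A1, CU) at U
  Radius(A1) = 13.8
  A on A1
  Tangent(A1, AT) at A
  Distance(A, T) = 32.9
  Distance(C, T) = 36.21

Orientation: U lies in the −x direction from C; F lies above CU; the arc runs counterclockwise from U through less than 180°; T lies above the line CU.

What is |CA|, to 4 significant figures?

37.48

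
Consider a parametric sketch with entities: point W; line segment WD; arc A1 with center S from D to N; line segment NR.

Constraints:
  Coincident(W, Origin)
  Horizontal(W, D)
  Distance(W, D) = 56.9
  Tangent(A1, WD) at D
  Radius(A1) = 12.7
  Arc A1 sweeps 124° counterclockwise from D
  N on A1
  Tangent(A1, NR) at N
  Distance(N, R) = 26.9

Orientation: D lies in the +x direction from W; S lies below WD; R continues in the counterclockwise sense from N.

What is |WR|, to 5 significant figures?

74.460

On A1, D sits at bearing 90° from S; a 124° counterclockwise sweep puts N at bearing 214°, so N = S + 12.7·(cos 214°, sin 214°) = (46.371, -19.802). A1 meets NR tangentially, so SN is at right angles to NR, so NR runs along (−sin 214°, cos 214°); with |NR| = 26.9, R = (61.414, -42.103). Then |WR| = |R − W| = 74.460.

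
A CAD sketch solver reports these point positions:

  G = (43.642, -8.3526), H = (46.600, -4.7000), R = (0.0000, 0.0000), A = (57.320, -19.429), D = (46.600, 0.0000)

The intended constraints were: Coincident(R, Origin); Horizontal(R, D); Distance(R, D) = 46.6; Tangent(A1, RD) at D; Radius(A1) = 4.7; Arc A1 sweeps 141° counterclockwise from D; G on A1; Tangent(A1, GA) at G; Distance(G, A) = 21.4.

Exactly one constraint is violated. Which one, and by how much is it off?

Distance(G, A) = 21.4 — off by 3.80.

R = (0.00, 0.00) ✓; R.y = 0.00, D.y = 0.00 ✓; |RD| = 46.60 ✓; ∠(HD, DR) = 90.00° ✓; |HD| = 4.700 ✓; bearing(H→G) − bearing(H→D) = 141.0° ✓; |HG| = 4.700 ✓; ∠(HG, GA) = 90.00° ✓; |GA| = 17.60 ✗.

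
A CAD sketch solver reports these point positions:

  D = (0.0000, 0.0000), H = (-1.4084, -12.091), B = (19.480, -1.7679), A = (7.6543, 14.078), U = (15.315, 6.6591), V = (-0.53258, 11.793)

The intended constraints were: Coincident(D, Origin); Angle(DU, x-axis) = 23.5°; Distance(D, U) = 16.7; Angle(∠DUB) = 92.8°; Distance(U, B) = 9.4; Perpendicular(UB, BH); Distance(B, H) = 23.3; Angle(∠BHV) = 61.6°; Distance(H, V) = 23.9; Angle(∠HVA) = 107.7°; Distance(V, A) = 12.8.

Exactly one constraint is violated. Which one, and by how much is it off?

Distance(V, A) = 12.8 — off by 4.30.

D = (0.00, 0.00) ✓; DU at 23.50° ✓; |DU| = 16.70 ✓; ∠DUB = 92.80° ✓; |UB| = 9.400 ✓; ∠(UB, BH) = 90.00° ✓; |BH| = 23.30 ✓; ∠BHV = 61.60° ✓; |HV| = 23.90 ✓; ∠HVA = 107.7° ✓; |VA| = 8.500 ✗.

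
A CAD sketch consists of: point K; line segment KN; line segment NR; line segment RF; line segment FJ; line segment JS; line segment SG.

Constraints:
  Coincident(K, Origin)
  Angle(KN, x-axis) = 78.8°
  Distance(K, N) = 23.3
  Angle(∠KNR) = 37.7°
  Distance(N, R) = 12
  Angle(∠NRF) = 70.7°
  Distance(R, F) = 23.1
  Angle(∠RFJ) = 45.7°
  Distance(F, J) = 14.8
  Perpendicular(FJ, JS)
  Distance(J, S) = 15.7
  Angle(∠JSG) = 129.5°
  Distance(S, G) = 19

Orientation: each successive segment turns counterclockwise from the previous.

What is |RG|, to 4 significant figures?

19.56

K is at the origin; KN runs at 78.8° with length 23.3, so N = (4.526, 22.86). ∠KNR = 37.7° gives NR at -138.9° from the x-axis; with |NR| = 12.0, R = (-4.517, 14.97). ∠NRF = 70.7° gives RF at -29.60° from the x-axis; with |RF| = 23.1, F = (15.57, 3.558). ∠RFJ = 45.7° gives FJ at 104.7° from the x-axis; with |FJ| = 14.8, J = (11.81, 17.87). FJ is perpendicular to JS, so JS runs at -165.3°; with |JS| = 15.7, S = (-3.373, 13.89). ∠JSG = 129.5° gives SG at -114.8° from the x-axis; with |SG| = 19.0, G = (-11.34, -3.359). Then |RG| = |G − R| = 19.56.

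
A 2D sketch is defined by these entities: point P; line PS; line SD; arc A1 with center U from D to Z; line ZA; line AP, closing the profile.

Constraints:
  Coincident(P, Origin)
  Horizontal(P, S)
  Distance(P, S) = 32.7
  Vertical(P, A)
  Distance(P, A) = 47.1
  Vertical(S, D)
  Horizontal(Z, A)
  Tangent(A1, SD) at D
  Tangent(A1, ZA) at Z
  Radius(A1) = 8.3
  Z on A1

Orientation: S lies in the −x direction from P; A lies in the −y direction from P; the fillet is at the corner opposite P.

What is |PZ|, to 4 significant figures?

53.04

P is at the origin; PS is horizontal with |PS| = 32.7 and S on the −x side, so S = (-32.70, 0.000). PA is vertical with |PA| = 47.1 and A on the −y side, so A = (0.000, -47.10). The virtual corner opposite P is at (-32.70, -47.10). The tangent condition forces UD to be normal to SD and since A1 is tangent to ZA there, UZ ⟂ ZA, with radius 8.3, so the center U sits 8.3 in from both sides at U = (-24.40, -38.80). That places the tangent points at D = (-32.70, -38.80) on SD and Z = (-24.40, -47.10) on ZA. Then |PZ| = |Z − P| = 53.04.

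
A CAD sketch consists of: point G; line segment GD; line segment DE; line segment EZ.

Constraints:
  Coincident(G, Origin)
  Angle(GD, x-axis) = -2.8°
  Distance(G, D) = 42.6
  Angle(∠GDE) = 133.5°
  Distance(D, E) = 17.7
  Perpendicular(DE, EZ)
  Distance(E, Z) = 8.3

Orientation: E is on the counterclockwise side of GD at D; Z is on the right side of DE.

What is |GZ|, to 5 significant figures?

61.221

G is at the origin; GD runs at -2.8° with length 42.6, so D = 42.6·(cos -2.8°, sin -2.8°) = (42.549, -2.0810). ∠GDE = 133.5°, so DE runs at -2.8° + (180° − 133.5°) = 43.700° from the x-axis; with |DE| = 17.7, E = D + 17.7·(cos 43.700°, sin 43.700°) = (55.346, 10.148). The perpendicularity gives EZ at right angles to DE; with |EZ| = 8.3 on the right of DE, Z = E + 8.3·(0.69088, -0.72297) = (61.080, 4.1470). Then |GZ| = |Z − G| = 61.221.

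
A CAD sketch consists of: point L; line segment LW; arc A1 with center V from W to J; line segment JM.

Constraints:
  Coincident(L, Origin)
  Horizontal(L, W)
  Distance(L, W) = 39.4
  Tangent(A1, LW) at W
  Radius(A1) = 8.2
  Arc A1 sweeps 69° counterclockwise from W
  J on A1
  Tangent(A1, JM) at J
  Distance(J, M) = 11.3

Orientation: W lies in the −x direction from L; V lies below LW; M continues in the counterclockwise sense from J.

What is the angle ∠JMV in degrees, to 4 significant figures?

35.97°

L is at the origin; L and W share the same y with |LW| = 39.4 and W on the −x side, so W = (-39.40, 0.000). Since A1 is tangent to LW there, VW ⟂ LW, so V = W + (0, -8.2) = (-39.40, -8.200). On A1, W sits at bearing 90° from V; a 69° counterclockwise sweep puts J at bearing 159°, so J = V + 8.2·(cos 159°, sin 159°) = (-47.06, -5.261). A1 meets JM tangentially, so VJ is at right angles to JM, so JM runs along (−sin 159°, cos 159°); with |JM| = 11.3, M = (-51.10, -15.81). Then cos ∠JMV = MJ·MV / (|MJ||MV|), giving 35.97°.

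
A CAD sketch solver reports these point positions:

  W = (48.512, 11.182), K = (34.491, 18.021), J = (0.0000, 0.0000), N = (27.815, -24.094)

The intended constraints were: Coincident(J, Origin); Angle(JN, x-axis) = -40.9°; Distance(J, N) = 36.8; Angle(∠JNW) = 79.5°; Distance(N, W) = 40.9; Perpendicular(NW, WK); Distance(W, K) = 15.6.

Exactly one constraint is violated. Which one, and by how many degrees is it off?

Perpendicular(NW, WK) — off by 4.40°.

J = (0.00, 0.00) ✓; JN at -40.90° ✓; |JN| = 36.80 ✓; ∠JNW = 79.50° ✓; |NW| = 40.90 ✓; ∠(NW, WK) = 94.40° ✗; |WK| = 15.60 ✓.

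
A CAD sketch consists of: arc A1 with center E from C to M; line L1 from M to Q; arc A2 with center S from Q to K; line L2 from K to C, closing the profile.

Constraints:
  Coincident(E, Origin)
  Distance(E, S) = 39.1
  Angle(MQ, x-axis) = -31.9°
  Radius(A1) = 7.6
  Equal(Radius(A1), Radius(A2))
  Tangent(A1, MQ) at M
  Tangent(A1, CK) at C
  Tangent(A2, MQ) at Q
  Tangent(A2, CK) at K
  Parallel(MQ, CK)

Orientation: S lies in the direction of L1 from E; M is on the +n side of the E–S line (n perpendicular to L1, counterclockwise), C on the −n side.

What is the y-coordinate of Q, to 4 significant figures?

-14.21

Tangency of A1 to both parallel lines with radius 7.6 puts M and C at E ± 7.6·n: M = (4.016, 6.452), C = (-4.016, -6.452). Equal radii place Q and K the same way about S: Q = S + 7.6·n = (37.21, -14.21), K = S − 7.6·n = (29.18, -27.11). So Q.y = -14.21.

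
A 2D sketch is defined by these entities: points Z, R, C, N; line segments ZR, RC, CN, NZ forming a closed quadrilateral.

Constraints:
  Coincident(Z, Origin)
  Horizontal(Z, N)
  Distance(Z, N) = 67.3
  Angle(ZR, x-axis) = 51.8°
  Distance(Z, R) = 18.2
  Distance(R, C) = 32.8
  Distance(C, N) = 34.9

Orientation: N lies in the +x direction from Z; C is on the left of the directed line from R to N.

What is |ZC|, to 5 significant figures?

48.993

Z is at the origin; ZN is horizontal with |ZN| = 67.3 and N in +x, so N = (67.3, 0). ZR runs at 51.8° with |ZR| = 18.2, so R = (11.255, 14.303). C is determined by |RC| = 32.8 and |CN| = 34.9 together: it lies at the intersection of circle(R, 32.8) and circle(N, 34.9). With |RN| = 57.841, the foot of the radical line on RN is 27.692 from R and the perpendicular offset is √(32.8² − 27.692²) = 17.579. Taking the left-of-RN solution: C = (42.433, 24.488).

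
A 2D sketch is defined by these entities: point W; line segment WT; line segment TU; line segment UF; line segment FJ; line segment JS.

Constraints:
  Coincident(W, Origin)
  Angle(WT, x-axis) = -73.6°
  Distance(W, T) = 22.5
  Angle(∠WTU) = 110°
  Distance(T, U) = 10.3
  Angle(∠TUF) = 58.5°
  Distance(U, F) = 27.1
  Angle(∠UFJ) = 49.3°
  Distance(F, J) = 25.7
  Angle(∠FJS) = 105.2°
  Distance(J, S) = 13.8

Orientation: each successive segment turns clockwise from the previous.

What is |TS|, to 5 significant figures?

8.8803

∠UFJ = 49.3° gives FJ at -35.800° from the x-axis; with |FJ| = 25.7, J = (16.592, -15.729). ∠FJS = 105.2° gives JS at -110.60° from the x-axis; with |JS| = 13.8, S = (11.736, -28.647). Then |TS| = |S − T| = 8.8803.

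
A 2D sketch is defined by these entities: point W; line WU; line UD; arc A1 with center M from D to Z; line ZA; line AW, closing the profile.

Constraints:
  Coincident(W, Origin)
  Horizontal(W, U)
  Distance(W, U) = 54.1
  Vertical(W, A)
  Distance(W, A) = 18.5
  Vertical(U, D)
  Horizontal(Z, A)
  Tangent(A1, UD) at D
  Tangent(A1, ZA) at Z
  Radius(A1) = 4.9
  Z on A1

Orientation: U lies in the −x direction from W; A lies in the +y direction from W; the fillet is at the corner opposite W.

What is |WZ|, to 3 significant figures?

52.6

W is at the origin; WU is horizontal with |WU| = 54.1 and U on the −x side, so U = (-54.1, 0.00). WA is vertical with |WA| = 18.5 and A on the +y side, so A = (0.00, 18.5). The virtual corner opposite W is at (-54.1, 18.5). Tangency of A1 to UD means the radius MD is perpendicular to UD and the tangent condition forces MZ to be normal to ZA, with radius 4.9, so the center M sits 4.9 in from both sides at M = (-49.2, 13.6). That places the tangent points at D = (-54.1, 13.6) on UD and Z = (-49.2, 18.5) on ZA. Then |WZ| = |Z − W| = 52.6.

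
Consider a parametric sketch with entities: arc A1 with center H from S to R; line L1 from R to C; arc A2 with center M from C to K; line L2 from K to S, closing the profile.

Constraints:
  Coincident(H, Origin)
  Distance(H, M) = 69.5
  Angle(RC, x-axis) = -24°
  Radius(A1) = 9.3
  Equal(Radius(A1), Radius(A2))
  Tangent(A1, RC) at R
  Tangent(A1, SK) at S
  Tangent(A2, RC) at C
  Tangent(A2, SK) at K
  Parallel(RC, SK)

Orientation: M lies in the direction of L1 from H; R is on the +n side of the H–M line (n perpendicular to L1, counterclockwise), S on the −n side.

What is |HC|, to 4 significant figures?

70.12

The slot axis is L1's direction at -24.0°, so u = (cos -24.0°, sin -24.0°) = (0.9135, -0.4067) and n = (−sin -24.0°, cos -24.0°) = (0.4067, 0.9135). H is at the origin and M lies 69.5 along u from H, so M = 69.5·u = (63.49, -28.27). Tangency of A1 to both parallel lines with radius 9.3 puts R and S at H ± 9.3·n: R = (3.783, 8.496), S = (-3.783, -8.496). Equal radii place C and K the same way about M: C = M + 9.3·n = (67.27, -19.77), K = M − 9.3·n = (59.71, -36.76). Then |HC| = |C − H| = 70.12.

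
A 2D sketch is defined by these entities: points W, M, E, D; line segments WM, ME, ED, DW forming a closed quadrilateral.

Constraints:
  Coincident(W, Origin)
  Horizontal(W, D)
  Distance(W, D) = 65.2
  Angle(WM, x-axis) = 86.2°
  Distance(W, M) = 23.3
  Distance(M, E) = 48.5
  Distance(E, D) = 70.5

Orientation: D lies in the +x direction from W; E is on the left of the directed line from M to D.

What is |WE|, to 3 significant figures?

69.1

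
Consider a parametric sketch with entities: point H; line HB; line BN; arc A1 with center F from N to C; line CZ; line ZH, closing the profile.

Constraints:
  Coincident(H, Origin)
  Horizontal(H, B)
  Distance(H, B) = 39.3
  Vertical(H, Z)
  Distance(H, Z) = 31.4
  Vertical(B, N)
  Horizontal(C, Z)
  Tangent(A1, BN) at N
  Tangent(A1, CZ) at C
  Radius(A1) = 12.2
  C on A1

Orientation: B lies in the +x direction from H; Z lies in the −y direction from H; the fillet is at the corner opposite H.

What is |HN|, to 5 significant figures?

43.739

H is at the origin; HB is horizontal with |HB| = 39.3 and B on the +x side, so B = (39.300, 0.0000). HZ is vertical with |HZ| = 31.4 and Z on the −y side, so Z = (0.0000, -31.400). The virtual corner opposite H is at (39.300, -31.400). The tangent condition forces FN to be normal to BN and since A1 is tangent to CZ there, FC ⟂ CZ, with radius 12.2, so the center F sits 12.2 in from both sides at F = (27.100, -19.200). That places the tangent points at N = (39.300, -19.200) on BN and C = (27.100, -31.400) on CZ. Then |HN| = |N − H| = 43.739.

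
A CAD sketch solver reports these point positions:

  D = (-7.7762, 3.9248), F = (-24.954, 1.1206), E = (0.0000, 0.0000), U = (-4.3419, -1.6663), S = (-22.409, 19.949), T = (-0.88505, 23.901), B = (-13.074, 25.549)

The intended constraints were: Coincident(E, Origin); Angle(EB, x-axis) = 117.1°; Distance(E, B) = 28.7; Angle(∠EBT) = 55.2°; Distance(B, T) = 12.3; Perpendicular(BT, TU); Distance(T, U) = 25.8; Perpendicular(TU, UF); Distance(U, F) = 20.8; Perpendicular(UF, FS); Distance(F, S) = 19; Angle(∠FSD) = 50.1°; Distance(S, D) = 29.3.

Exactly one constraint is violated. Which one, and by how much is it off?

Distance(S, D) = 29.3 — off by 7.60.

E = (0.00, 0.00) ✓; EB at 117.1° ✓; |EB| = 28.70 ✓; ∠EBT = 55.20° ✓; |BT| = 12.30 ✓; ∠(BT, TU) = 90.00° ✓; |TU| = 25.80 ✓; ∠(TU, UF) = 90.00° ✓; |UF| = 20.80 ✓; ∠(UF, FS) = 90.00° ✓; |FS| = 19.00 ✓; ∠FSD = 50.10° ✓; |SD| = 21.70 ✗.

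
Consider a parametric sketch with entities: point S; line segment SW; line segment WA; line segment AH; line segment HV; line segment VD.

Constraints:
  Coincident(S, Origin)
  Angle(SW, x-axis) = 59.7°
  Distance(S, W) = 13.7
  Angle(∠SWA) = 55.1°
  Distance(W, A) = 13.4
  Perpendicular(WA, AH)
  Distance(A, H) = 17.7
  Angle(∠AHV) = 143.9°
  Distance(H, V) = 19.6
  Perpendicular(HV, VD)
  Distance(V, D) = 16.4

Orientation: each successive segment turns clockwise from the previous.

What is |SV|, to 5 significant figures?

23.090

S is at the origin; SW runs at 59.7° with length 13.7, so W = (6.9120, 11.829). ∠SWA = 55.1° gives WA at -65.200° from the x-axis; with |WA| = 13.4, A = (12.533, -0.33570). WA ⟂ AH, so AH runs at -155.20°; with |AH| = 17.7, H = (-3.5350, -7.7600). ∠AHV = 143.9° gives HV at 168.70° from the x-axis; with |HV| = 19.6, V = (-22.755, -3.9195). Then |SV| = |V − S| = 23.090.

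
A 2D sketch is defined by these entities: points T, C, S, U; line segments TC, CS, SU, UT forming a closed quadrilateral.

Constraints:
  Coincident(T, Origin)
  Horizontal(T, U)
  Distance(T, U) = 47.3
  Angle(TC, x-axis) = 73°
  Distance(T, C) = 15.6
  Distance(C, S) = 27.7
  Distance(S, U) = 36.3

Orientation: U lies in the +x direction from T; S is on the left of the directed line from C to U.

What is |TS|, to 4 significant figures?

41.02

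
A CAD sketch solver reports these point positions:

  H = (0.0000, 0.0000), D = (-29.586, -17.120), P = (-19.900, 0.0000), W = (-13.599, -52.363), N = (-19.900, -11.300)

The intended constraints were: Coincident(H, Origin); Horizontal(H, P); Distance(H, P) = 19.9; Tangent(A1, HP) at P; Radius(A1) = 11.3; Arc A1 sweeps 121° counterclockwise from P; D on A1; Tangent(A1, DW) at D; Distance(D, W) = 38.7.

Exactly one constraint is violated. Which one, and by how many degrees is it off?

Tangent(A1, DW) at D — off by 6.60°.

H = (0.00, 0.00) ✓; H.y = 0.00, P.y = 0.00 ✓; |HP| = 19.90 ✓; ∠(NP, PH) = 90.00° ✓; |NP| = 11.30 ✓; bearing(N→D) − bearing(N→P) = 121.0° ✓; |ND| = 11.30 ✓; ∠(ND, DW) = 96.60° ✗; |DW| = 38.70 ✓.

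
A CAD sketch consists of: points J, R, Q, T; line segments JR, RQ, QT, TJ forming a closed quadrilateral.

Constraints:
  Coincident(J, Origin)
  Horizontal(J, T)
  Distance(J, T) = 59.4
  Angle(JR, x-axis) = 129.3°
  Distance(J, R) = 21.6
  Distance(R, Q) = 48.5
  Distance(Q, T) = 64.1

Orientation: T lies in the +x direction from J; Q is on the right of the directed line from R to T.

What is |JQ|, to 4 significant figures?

29.17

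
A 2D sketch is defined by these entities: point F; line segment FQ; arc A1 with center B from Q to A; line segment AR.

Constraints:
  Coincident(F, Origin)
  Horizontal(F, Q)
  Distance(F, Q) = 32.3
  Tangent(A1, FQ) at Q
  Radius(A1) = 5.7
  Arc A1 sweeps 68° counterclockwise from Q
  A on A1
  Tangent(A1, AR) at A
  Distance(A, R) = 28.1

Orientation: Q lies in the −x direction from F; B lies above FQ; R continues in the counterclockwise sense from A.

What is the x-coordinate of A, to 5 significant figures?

-27.015

F is at the origin; F and Q share the same y with |FQ| = 32.3 and Q on the −x side, so Q = (-32.300, 0.0000). Since A1 is tangent to FQ there, BQ ⟂ FQ, so B = Q + (0, 5.7) = (-32.300, 5.7000). On A1, Q sits at bearing -90° from B; a 68° counterclockwise sweep puts A at bearing -22°, so A = B + 5.7·(cos -22°, sin -22°) = (-27.015, 3.5647). So A.x = -27.015.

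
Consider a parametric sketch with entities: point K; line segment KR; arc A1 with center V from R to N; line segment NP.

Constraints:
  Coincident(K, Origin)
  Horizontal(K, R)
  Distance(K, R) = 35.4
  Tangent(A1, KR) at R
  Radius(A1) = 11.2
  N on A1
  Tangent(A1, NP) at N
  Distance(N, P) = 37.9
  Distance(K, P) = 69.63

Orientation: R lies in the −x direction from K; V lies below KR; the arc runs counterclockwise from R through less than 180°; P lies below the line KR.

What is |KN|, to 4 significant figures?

47.57

Checks: |VN| = 11.20 ✓; ∠(VN, NP) = 90.00° ✓; |NP| = 37.90 ✓; |KP| = 69.63 ✓.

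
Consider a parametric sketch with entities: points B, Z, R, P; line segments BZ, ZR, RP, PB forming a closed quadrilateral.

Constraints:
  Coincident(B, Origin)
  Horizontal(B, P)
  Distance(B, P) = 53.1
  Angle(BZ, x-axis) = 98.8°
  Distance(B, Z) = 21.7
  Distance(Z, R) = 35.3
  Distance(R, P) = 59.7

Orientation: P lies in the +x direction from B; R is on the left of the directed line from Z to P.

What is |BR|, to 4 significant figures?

52.42

B is at the origin; BP is horizontal with |BP| = 53.1 and P in +x, so P = (53.1, 0). BZ runs at 98.8° with |BZ| = 21.7, so Z = (-3.320, 21.44). R is determined by |ZR| = 35.3 and |RP| = 59.7 together: it lies at the intersection of circle(Z, 35.3) and circle(P, 59.7). With |ZP| = 60.36, the foot of the radical line on ZP is 10.98 from Z and the perpendicular offset is √(35.3² − 10.98²) = 33.55. Taking the left-of-ZP solution: R = (18.86, 48.91).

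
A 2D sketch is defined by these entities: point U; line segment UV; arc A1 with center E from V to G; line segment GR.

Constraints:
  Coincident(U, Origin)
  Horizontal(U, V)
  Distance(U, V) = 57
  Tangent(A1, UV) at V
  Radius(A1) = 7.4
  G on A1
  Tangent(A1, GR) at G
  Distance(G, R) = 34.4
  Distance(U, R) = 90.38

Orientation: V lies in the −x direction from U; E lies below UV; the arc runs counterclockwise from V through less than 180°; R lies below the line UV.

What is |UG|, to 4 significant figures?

62.35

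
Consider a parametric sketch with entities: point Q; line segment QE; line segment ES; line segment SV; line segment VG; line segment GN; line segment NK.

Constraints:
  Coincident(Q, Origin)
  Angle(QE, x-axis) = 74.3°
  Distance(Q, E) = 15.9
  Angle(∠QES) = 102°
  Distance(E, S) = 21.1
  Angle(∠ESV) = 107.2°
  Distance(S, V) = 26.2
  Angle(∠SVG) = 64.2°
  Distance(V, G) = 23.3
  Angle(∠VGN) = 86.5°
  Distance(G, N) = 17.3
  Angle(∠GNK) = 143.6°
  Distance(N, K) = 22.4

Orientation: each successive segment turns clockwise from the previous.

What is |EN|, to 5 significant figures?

10.510

Q is at the origin; QE runs at 74.3° with length 15.9, so E = (4.3025, 15.307). ∠QES = 102.0° gives ES at -3.7000° from the x-axis; with |ES| = 21.1, S = (25.359, 13.945). ∠ESV = 107.2° gives SV at -76.500° from the x-axis; with |SV| = 26.2, V = (31.475, -11.531). ∠SVG = 64.2° gives VG at 167.70° from the x-axis; with |VG| = 23.3, G = (8.7097, -6.5673). ∠VGN = 86.5° gives GN at 74.200° from the x-axis; with |GN| = 17.3, N = (13.420, 10.079). Then |EN| = |N − E| = 10.510.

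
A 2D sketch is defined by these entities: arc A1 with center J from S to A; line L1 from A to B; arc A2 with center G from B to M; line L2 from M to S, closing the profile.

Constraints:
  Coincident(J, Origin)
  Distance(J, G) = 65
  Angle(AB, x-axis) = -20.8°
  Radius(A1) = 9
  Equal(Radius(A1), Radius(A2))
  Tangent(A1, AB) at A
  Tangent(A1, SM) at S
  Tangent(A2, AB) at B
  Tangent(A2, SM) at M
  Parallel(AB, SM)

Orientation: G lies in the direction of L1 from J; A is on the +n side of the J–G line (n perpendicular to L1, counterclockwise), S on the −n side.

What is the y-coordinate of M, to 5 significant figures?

-31.495

The slot axis is L1's direction at -20.8°, so u = (cos -20.8°, sin -20.8°) = (0.93483, -0.35511) and n = (−sin -20.8°, cos -20.8°) = (0.35511, 0.93483). J is at the origin and G lies 65.0 along u from J, so G = 65.0·u = (60.764, -23.082). Tangency of A1 to both parallel lines with radius 9.0 puts A and S at J ± 9.0·n: A = (3.1960, 8.4134), S = (-3.1960, -8.4134). Equal radii place B and M the same way about G: B = G + 9.0·n = (63.960, -14.669), M = G − 9.0·n = (57.568, -31.495). So M.y = -31.495.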